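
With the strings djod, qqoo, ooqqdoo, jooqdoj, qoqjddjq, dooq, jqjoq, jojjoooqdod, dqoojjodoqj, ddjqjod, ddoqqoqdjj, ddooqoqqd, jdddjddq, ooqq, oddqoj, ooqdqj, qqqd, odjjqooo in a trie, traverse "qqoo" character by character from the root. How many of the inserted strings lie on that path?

1

Walk "qqoo" from the root; an end-of-word marker is hit whenever a stored word is a prefix of "qqoo".
Prefixes of the query that are stored words: "qqoo"
Count: 1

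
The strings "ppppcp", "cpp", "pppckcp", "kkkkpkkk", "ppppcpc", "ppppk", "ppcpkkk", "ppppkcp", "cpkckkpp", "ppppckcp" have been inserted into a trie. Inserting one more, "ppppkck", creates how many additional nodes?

1

Walking "ppppkck" from the root, the first 6 characters ("ppppkc") follow existing edges; "k" is the first miss.
Each of the 1 remaining characters creates one node.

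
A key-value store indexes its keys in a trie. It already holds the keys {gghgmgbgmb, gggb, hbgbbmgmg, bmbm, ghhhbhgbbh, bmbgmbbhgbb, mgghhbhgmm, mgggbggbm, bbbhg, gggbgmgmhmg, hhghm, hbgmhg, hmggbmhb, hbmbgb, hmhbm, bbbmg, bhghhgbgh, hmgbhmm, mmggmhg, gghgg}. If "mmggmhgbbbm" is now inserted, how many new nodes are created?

The longest prefix of "mmggmhgbbbm" already in the trie is "mmggmhg" (length 7).
So 11 − 7 = 4 new nodes.

4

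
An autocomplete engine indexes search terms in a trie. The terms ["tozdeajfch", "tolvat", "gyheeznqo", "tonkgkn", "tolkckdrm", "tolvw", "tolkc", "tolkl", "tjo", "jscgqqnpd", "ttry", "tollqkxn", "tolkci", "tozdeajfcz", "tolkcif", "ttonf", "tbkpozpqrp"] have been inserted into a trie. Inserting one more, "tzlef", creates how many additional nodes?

4

"t" is already a path in the trie; the remaining "zlef" must be added.
Each of the 4 remaining characters creates one node.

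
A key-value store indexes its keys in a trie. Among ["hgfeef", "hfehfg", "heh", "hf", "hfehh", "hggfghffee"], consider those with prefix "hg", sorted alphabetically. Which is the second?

Words with prefix "hg", in lexicographic order: "hgfeef", "hggfghffee"
Position 2: hggfghffee

hggfghffee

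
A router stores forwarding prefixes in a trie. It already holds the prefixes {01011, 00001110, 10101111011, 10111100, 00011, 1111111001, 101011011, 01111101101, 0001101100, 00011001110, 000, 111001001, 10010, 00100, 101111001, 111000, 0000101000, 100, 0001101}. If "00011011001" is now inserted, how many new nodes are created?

The longest prefix of "00011011001" already in the trie is "0001101100" (length 10).
Each of the 1 remaining characters creates one node.

1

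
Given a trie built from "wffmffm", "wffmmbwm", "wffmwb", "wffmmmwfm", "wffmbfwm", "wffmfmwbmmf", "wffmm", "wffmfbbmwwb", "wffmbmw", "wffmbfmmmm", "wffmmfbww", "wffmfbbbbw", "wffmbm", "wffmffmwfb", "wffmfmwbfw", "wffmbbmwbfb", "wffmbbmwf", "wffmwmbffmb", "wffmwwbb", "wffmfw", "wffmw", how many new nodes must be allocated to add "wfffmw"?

Walking "wfffmw" from the root, the first 3 characters ("wff") follow existing edges; "f" is the first miss.
Each of the 3 remaining characters creates one node.

3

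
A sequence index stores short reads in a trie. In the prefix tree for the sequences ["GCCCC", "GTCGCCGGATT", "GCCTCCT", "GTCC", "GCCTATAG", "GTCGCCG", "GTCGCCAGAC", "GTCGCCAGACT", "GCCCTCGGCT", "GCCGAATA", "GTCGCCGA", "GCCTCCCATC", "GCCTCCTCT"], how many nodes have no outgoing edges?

10

Leaves are exactly the stored words that no other stored word extends.
Those words: "GCCCC", "GCCCTCGGCT", "GCCGAATA", "GCCTATAG", "GCCTCCCATC", "GCCTCCTCT", "GTCC", "GTCGCCAGACT", "GTCGCCGA", "GTCGCCGGATT"
Leaf count: 10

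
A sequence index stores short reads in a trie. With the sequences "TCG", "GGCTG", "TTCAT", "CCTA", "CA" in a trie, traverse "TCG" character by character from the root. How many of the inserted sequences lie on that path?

Traverse "TCG" character by character; count nodes along the way that are marked as word ends.
Prefixes of the query that are stored words: "TCG"
Count: 1

1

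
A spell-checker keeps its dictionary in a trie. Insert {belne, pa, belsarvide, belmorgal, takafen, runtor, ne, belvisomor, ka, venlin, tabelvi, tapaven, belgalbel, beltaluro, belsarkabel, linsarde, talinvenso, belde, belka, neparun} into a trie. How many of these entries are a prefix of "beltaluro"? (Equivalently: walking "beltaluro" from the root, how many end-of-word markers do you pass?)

1

Check each prefix of "beltaluro" against the stored set — each match is an end-marker on the path.
Prefixes of the query that are stored words: "beltaluro"
Count: 1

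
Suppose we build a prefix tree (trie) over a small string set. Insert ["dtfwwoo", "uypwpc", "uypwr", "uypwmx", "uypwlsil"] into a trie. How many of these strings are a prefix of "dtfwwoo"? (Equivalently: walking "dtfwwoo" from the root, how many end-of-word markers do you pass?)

1

Check each prefix of "dtfwwoo" against the stored set — each match is an end-marker on the path.
Prefixes of the query that are stored words: "dtfwwoo"
Count: 1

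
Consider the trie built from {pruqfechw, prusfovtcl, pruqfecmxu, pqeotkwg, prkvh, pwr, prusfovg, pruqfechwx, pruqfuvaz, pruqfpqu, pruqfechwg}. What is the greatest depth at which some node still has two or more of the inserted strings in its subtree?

Look for the deepest trie node that still has at least two words in its subtree.
e.g. "pruqfechw" and "pruqfechwg" share the prefix "pruqfechw" of length 9; no pair shares a longer one.
Longest shared-prefix length: 9

9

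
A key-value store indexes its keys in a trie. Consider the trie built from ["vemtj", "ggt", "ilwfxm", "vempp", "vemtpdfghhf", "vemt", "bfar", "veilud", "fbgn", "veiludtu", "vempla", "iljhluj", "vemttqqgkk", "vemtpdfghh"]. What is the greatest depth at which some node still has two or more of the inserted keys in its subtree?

Equivalently: take the maximum, over all pairs, of their longest common prefix length.
"vemtpdfghh" and "vemtpdfghhf" agree on "vemtpdfghh" (10 characters) before diverging; nothing deeper is shared.
Longest shared-prefix length: 10

10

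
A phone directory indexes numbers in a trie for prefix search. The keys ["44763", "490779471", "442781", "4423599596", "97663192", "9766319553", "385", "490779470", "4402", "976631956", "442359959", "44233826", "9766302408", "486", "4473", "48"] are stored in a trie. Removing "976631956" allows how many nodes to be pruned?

1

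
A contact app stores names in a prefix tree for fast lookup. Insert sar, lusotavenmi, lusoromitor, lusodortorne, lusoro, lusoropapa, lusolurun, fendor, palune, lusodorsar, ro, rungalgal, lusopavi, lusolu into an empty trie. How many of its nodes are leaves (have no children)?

12

Leaves are exactly the stored words that no other stored word extends.
Those words: "fendor", "lusodorsar", "lusodortorne", "lusolurun", "lusopavi", "lusoromitor", "lusoropapa", "lusotavenmi", "palune", "ro", "rungalgal", "sar"
Leaf count: 12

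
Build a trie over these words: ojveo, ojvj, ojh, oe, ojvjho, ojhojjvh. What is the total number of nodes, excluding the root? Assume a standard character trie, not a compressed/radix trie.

Trie structure (* marks end of a word):
(root)
└─ o
   ├─ e *
   └─ j
      ├─ h *
      │  └─ o
      │     └─ j
      │        └─ j
      │           └─ v
      │              └─ h *
      └─ v
         ├─ e
         │  └─ o *
         └─ j *
            └─ h
               └─ o *
Counting every labelled node above: 15.

15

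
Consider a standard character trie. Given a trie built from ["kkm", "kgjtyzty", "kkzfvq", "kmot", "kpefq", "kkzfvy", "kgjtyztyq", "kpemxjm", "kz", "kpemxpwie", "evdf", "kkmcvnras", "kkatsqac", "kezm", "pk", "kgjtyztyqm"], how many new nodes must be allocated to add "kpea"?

1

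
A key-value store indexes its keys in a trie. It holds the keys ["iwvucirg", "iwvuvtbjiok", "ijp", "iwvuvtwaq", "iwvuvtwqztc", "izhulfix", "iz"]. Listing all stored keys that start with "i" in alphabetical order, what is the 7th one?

izhulfix

Words with prefix "i", in lexicographic order: "ijp", "iwvucirg", "iwvuvtbjiok", "iwvuvtwaq", "iwvuvtwqztc", "iz", "izhulfix"
The 7th is izhulfix.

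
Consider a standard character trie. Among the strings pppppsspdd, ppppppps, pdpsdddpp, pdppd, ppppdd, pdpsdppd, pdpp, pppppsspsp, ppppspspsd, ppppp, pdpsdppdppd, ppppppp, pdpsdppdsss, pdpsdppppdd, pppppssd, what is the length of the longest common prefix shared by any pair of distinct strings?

Equivalently: take the maximum, over all pairs, of their longest common prefix length.
"pdpsdppd" and "pdpsdppdppd" agree on "pdpsdppd" (8 characters) before diverging; nothing deeper is shared.
Longest shared-prefix length: 8

8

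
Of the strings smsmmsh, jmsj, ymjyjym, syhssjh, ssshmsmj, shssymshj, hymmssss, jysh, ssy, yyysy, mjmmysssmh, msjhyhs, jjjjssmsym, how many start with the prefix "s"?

5

Traverse to the node for "s", then collect every word in that subtree.
Matches: "shssymshj", "smsmmsh", "ssshmsmj", "ssy", "syhssjh"
Count: 5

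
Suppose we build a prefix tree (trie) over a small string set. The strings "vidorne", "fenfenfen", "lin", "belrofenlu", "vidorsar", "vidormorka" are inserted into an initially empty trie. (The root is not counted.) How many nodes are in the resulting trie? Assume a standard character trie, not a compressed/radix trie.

For each word, the new-node count is its length minus the longest prefix already in the trie:
  "vidorne" → 7 new (v, i, d, o, r, n, e)
  "fenfenfen" → 9 new (f, e, n, f, e, n, f, e, n)
  "lin" → 3 new (l, i, n)
  "belrofenlu" → 10 new (b, e, l, r, o, f, e, n, l, u)
  "vidorsar" → prefix "vidor" already present; 3 new (s, a, r)
  "vidormorka" → prefix "vidor" already present; 5 new (m, o, r, k, a)
Total nodes = 7 + 9 + 3 + 10 + 3 + 5 = 37

37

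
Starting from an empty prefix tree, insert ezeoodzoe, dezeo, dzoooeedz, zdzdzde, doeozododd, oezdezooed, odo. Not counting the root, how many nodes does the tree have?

Count nodes per top-level branch (shared prefixes stored once):
  'd'-branch (dezeo, doeozododd, dzoooeedz): 22 nodes
  'e'-branch (ezeoodzoe): 9 nodes
  'o'-branch (odo, oezdezooed): 12 nodes
  'z'-branch (zdzdzde): 7 nodes
Sum: 50

50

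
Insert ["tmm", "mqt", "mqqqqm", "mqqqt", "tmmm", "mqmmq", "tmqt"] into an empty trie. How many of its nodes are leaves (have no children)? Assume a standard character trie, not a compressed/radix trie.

6

Leaves are exactly the stored words that no other stored word extends.
Those words: "mqmmq", "mqqqqm", "mqqqt", "mqt", "tmmm", "tmqt"
Leaf count: 6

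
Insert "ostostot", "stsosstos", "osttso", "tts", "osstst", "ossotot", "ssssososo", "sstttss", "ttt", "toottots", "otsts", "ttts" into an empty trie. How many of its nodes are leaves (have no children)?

11

A leaf is a node with no children — equivalently, the end of a word that is not a proper prefix of any other stored word.
Those words: "ossotot", "osstst", "ostostot", "osttso", "otsts", "ssssososo", "sstttss", "stsosstos", "toottots", "tts", "ttts"
Leaf count: 11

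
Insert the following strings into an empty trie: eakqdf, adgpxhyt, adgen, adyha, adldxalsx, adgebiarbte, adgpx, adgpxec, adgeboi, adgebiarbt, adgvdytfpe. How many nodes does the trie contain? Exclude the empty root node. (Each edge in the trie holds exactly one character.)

44

Count nodes per top-level branch (shared prefixes stored once):
  'a'-branch (adgebiarbt, adgebiarbte, adgeboi, adgen, adgpx, adgpxec, adgpxhyt, adgvdytfpe, adldxalsx, adyha): 38 nodes
  'e'-branch (eakqdf): 6 nodes
Sum: 44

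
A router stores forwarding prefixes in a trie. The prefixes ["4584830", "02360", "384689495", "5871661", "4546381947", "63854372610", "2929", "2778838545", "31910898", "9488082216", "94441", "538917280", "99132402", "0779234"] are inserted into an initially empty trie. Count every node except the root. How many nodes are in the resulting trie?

For each word, the new-node count is its length minus the longest prefix already in the trie:
  "4584830" → 7 new (4, 5, 8, 4, 8, 3, 0)
  "02360" → 5 new (0, 2, 3, 6, 0)
  "384689495" → 9 new (3, 8, 4, 6, 8, 9, 4, 9, 5)
  "5871661" → 7 new (5, 8, 7, 1, 6, 6, 1)
  "4546381947" → prefix "45" already present; 8 new (4, 6, 3, 8, 1, 9, 4, 7)
  "63854372610" → 11 new (6, 3, 8, 5, 4, 3, 7, 2, 6, 1, 0)
  "2929" → 4 new (2, 9, 2, 9)
  "2778838545" → prefix "2" already present; 9 new (7, 7, 8, 8, 3, 8, 5, 4, 5)
  "31910898" → prefix "3" already present; 7 new (1, 9, 1, 0, 8, 9, 8)
  "9488082216" → 10 new (9, 4, 8, 8, 0, 8, 2, 2, 1, 6)
  "94441" → prefix "94" already present; 3 new (4, 4, 1)
  "538917280" → prefix "5" already present; 8 new (3, 8, 9, 1, 7, 2, 8, 0)
  "99132402" → prefix "9" already present; 7 new (9, 1, 3, 2, 4, 0, 2)
  "0779234" → prefix "0" already present; 6 new (7, 7, 9, 2, 3, 4)
Total nodes = 7 + 5 + 9 + 7 + 8 + 11 + 4 + 9 + 7 + 10 + 3 + 8 + 7 + 6 = 101

101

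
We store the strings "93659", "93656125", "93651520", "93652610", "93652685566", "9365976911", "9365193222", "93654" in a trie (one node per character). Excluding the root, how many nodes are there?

Count nodes per top-level branch (shared prefixes stored once):
  '9'-branch (93651520, 9365193222, 93652610, 93652685566, 93654, 93656125, 93659, 9365976911): 33 nodes
Sum: 33

33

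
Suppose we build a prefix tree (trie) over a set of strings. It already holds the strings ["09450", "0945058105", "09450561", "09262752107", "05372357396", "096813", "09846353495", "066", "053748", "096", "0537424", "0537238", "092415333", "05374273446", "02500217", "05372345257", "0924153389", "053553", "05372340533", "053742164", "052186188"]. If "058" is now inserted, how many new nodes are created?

1

Walking "058" from the root, the first 2 characters ("05") follow existing edges; "8" is the first miss.
New nodes needed: |"058"| − 2 = 3 − 2 = 1.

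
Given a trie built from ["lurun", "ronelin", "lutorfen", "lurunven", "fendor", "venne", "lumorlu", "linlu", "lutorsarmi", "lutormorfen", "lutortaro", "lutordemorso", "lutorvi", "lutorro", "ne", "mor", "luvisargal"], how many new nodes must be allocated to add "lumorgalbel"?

"lumor" is already a path in the trie; the remaining "galbel" must be added.
New nodes needed: |"lumorgalbel"| − 5 = 11 − 5 = 6.

6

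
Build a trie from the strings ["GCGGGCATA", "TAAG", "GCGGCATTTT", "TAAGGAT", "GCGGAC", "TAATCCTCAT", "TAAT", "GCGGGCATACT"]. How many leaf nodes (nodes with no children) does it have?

5

A leaf is a node with no children — equivalently, the end of a word that is not a proper prefix of any other stored word.
Those words: "GCGGAC", "GCGGCATTTT", "GCGGGCATACT", "TAAGGAT", "TAATCCTCAT"
Leaf count: 5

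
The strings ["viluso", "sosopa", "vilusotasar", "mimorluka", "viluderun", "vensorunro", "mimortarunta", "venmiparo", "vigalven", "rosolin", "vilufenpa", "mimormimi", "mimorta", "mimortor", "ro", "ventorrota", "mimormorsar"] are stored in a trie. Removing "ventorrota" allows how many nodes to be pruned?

7

A node on "ventorrota"'s path can go only if nothing else ends at it or branches off below it.
The suffix "torrota" (7 nodes) is used only by "ventorrota"; the node for "ven" still has the child "s", so pruning stops there.
Nodes removed: 7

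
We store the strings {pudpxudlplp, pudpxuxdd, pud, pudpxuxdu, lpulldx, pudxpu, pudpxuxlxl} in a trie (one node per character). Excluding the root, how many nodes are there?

Count nodes per top-level branch (shared prefixes stored once):
  'l'-branch (lpulldx): 7 nodes
  'p'-branch (pud, pudpxudlplp, pudpxuxdd, pudpxuxdu, pudpxuxlxl, pudxpu): 21 nodes
Sum: 28

28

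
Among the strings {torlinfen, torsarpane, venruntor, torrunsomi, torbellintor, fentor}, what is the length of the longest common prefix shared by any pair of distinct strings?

Equivalently: take the maximum, over all pairs, of their longest common prefix length.
e.g. "torbellintor" and "torlinfen" share the prefix "tor" of length 3; no pair shares a longer one.
Longest shared-prefix length: 3

3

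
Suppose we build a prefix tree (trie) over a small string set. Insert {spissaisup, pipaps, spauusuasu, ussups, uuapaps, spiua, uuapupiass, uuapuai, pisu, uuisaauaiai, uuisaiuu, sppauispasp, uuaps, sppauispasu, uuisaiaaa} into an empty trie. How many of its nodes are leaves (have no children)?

15

Leaves are exactly the stored words that no other stored word extends.
Those words: "pipaps", "pisu", "spauusuasu", "spissaisup", "spiua", "sppauispasp", "sppauispasu", "ussups", "uuapaps", "uuaps", "uuapuai", "uuapupiass", "uuisaauaiai", "uuisaiaaa", "uuisaiuu"
Leaf count: 15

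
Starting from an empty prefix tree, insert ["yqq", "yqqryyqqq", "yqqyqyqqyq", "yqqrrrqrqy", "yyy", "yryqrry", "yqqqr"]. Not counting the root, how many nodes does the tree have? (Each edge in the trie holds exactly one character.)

32

Count nodes per top-level branch (shared prefixes stored once):
  'y'-branch (yqq, yqqqr, yqqrrrqrqy, yqqryyqqq, yqqyqyqqyq, yryqrry, yyy): 32 nodes
Sum: 32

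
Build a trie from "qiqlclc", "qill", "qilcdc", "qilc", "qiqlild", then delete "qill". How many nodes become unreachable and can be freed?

1

A node on "qill"'s path can go only if nothing else ends at it or branches off below it.
The suffix "l" (1 node) is used only by "qill"; the node for "qil" still has the child "c", so pruning stops there.
Nodes removed: 1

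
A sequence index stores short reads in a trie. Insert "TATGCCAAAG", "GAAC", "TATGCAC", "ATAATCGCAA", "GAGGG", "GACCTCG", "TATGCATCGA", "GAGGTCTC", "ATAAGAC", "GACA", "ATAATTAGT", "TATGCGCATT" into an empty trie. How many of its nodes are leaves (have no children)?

A leaf is a node with no children — equivalently, the end of a word that is not a proper prefix of any other stored word.
Those words: "ATAAGAC", "ATAATCGCAA", "ATAATTAGT", "GAAC", "GACA", "GACCTCG", "GAGGG", "GAGGTCTC", "TATGCAC", "TATGCATCGA", "TATGCCAAAG", "TATGCGCATT"
Leaf count: 12

12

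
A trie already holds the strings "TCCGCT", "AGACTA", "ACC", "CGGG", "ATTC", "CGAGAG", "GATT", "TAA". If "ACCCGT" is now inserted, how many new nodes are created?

3

Walking "ACCCGT" from the root, the first 3 characters ("ACC") follow existing edges; "C" is the first miss.
New nodes needed: |"ACCCGT"| − 3 = 6 − 3 = 3.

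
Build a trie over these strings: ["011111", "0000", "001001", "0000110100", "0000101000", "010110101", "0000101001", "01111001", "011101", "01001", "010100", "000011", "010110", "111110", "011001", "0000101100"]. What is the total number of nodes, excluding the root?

Count nodes per top-level branch (shared prefixes stored once):
  '0'-branch (0000, 0000101000, 0000101001, 0000101100, 000011, 0000110100, 001001, 01001, 010100, 010110, 010110101, 011001, 011101, 01111001, 011111): 47 nodes
  '1'-branch (111110): 6 nodes
Sum: 53

53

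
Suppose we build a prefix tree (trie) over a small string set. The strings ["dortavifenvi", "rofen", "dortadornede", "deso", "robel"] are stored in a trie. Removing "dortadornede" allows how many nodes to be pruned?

After clearing the end-marker at "dortadornede", prune upward until reaching a node still needed by another word.
The suffix "dornede" (7 nodes) is used only by "dortadornede"; the node for "dorta" still has the child "v", so pruning stops there.
Nodes removed: 7

7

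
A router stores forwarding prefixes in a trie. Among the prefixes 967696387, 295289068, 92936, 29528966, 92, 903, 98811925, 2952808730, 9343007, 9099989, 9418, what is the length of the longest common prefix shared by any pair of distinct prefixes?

Look for the deepest trie node that still has at least two words in its subtree.
e.g. "295289068" and "29528966" share the prefix "295289" of length 6; no pair shares a longer one.
Longest shared-prefix length: 6

6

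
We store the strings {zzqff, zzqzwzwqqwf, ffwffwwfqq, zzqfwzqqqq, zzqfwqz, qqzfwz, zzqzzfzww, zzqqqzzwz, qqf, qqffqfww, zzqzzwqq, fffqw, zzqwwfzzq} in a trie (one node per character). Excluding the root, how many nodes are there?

Insert word by word; a character creates a node only if that edge doesn't already exist:
  "zzqff" → 5 new (z, z, q, f, f)
  "zzqzwzwqqwf" → prefix "zzq" already present; 8 new (z, w, z, w, q, q, w, f)
  "ffwffwwfqq" → 10 new (f, f, w, f, f, w, w, f, q, q)
  "zzqfwzqqqq" → prefix "zzqf" already present; 6 new (w, z, q, q, q, q)
  "zzqfwqz" → prefix "zzqfw" already present; 2 new (q, z)
  "qqzfwz" → 6 new (q, q, z, f, w, z)
  "zzqzzfzww" → prefix "zzqz" already present; 5 new (z, f, z, w, w)
  "zzqqqzzwz" → prefix "zzq" already present; 6 new (q, q, z, z, w, z)
  "qqf" → prefix "qq" already present; 1 new (f)
  "qqffqfww" → prefix "qqf" already present; 5 new (f, q, f, w, w)
  "zzqzzwqq" → prefix "zzqzz" already present; 3 new (w, q, q)
  "fffqw" → prefix "ff" already present; 3 new (f, q, w)
  "zzqwwfzzq" → prefix "zzq" already present; 6 new (w, w, f, z, z, q)
Total nodes = 5 + 8 + 10 + 6 + 2 + 6 + 5 + 6 + 1 + 5 + 3 + 3 + 6 = 66

66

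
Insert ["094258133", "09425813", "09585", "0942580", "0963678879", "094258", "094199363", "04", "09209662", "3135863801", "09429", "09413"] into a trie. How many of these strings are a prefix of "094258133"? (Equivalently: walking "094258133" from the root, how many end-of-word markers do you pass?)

3

Traverse "094258133" character by character; count nodes along the way that are marked as word ends.
Prefixes of the query that are stored words: "094258", "09425813", "094258133"
Count: 3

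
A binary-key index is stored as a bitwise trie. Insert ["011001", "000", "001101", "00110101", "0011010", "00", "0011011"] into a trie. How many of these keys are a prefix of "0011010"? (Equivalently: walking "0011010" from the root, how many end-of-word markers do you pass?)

Traverse "0011010" character by character; count nodes along the way that are marked as word ends.
Prefixes of the query that are stored words: "00", "001101", "0011010"
Count: 3

3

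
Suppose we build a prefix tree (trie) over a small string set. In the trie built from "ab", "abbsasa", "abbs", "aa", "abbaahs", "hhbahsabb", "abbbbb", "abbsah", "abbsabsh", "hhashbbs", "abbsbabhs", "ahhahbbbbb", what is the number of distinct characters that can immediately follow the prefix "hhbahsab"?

1

The children of the "hhbahsab" node are the distinct next characters among strings starting with "hhbahsab".
Distinct next characters after "hhbahsab": b.
That node has 1 child edge.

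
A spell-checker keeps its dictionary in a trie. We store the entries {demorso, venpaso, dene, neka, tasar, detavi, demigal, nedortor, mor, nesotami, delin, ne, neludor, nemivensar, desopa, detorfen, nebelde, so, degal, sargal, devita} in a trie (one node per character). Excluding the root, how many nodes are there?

92

Trace insertions, counting only characters that open a new branch:
  "demorso" → 7 new (d, e, m, o, r, s, o)
  "venpaso" → 7 new (v, e, n, p, a, s, o)
  "dene" → prefix "de" already present; 2 new (n, e)
  "neka" → 4 new (n, e, k, a)
  "tasar" → 5 new (t, a, s, a, r)
  "detavi" → prefix "de" already present; 4 new (t, a, v, i)
  "demigal" → prefix "dem" already present; 4 new (i, g, a, l)
  "nedortor" → prefix "ne" already present; 6 new (d, o, r, t, o, r)
  "mor" → 3 new (m, o, r)
  "nesotami" → prefix "ne" already present; 6 new (s, o, t, a, m, i)
  "delin" → prefix "de" already present; 3 new (l, i, n)
  "ne" → prefix "ne" already present; 0 new (none)
  "neludor" → prefix "ne" already present; 5 new (l, u, d, o, r)
  "nemivensar" → prefix "ne" already present; 8 new (m, i, v, e, n, s, a, r)
  "desopa" → prefix "de" already present; 4 new (s, o, p, a)
  "detorfen" → prefix "det" already present; 5 new (o, r, f, e, n)
  "nebelde" → prefix "ne" already present; 5 new (b, e, l, d, e)
  "so" → 2 new (s, o)
  "degal" → prefix "de" already present; 3 new (g, a, l)
  "sargal" → prefix "s" already present; 5 new (a, r, g, a, l)
  "devita" → prefix "de" already present; 4 new (v, i, t, a)
Total nodes = 7 + 7 + 2 + 4 + 5 + 4 + 4 + 6 + 3 + 6 + 3 + 0 + 5 + 8 + 4 + 5 + 5 + 2 + 3 + 5 + 4 = 92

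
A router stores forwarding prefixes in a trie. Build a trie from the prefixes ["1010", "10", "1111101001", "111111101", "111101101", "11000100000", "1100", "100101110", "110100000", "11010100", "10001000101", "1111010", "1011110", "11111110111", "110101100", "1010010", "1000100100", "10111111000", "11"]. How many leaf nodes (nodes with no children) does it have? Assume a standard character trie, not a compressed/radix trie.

14

A leaf is a node with no children — equivalently, the end of a word that is not a proper prefix of any other stored word.
Those words: "10001000101", "1000100100", "100101110", "1010010", "1011110", "10111111000", "11000100000", "110100000", "11010100", "110101100", "1111010", "111101101", "1111101001", "11111110111"
Leaf count: 14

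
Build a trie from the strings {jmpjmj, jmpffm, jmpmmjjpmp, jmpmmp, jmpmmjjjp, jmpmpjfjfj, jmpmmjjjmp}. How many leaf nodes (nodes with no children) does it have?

7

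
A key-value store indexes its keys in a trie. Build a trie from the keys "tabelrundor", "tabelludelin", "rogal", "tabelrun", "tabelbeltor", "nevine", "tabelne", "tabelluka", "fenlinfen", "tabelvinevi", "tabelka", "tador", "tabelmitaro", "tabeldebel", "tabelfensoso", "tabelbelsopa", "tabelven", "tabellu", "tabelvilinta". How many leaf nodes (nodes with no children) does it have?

A leaf is a node with no children — equivalently, the end of a word that is not a proper prefix of any other stored word.
Those words: "fenlinfen", "nevine", "rogal", "tabelbelsopa", "tabelbeltor", "tabeldebel", "tabelfensoso", "tabelka", "tabelludelin", "tabelluka", "tabelmitaro", "tabelne", "tabelrundor", "tabelven", "tabelvilinta", "tabelvinevi", "tador"
Leaf count: 17

17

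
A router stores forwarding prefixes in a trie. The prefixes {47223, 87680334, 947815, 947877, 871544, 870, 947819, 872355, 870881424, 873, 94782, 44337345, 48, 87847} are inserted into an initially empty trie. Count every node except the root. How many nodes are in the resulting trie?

Insert word by word; a character creates a node only if that edge doesn't already exist:
  "47223" → 5 new (4, 7, 2, 2, 3)
  "87680334" → 8 new (8, 7, 6, 8, 0, 3, 3, 4)
  "947815" → 6 new (9, 4, 7, 8, 1, 5)
  "947877" → prefix "9478" already present; 2 new (7, 7)
  "871544" → prefix "87" already present; 4 new (1, 5, 4, 4)
  "870" → prefix "87" already present; 1 new (0)
  "947819" → prefix "94781" already present; 1 new (9)
  "872355" → prefix "87" already present; 4 new (2, 3, 5, 5)
  "870881424" → prefix "870" already present; 6 new (8, 8, 1, 4, 2, 4)
  "873" → prefix "87" already present; 1 new (3)
  "94782" → prefix "9478" already present; 1 new (2)
  "44337345" → prefix "4" already present; 7 new (4, 3, 3, 7, 3, 4, 5)
  "48" → prefix "4" already present; 1 new (8)
  "87847" → prefix "87" already present; 3 new (8, 4, 7)
Total nodes = 5 + 8 + 6 + 2 + 4 + 1 + 1 + 4 + 6 + 1 + 1 + 7 + 1 + 3 = 50

50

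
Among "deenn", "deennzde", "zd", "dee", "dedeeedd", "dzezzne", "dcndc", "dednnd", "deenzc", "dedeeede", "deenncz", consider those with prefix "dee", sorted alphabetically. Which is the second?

deenn

Words with prefix "dee", in lexicographic order: "dee", "deenn", "deenncz", "deennzde", "deenzc"
Position 2: deenn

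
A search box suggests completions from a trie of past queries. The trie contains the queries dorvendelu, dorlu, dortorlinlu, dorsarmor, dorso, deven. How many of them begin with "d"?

6

Traverse to the node for "d", then collect every word in that subtree.
Words under "d": deven, dorlu, dorsarmor, dorso, dortorlinlu, dorvendelu
Count: 6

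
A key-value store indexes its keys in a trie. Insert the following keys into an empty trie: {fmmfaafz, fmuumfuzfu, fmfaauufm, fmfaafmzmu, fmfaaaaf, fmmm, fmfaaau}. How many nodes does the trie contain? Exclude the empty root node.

33

For each word, the new-node count is its length minus the longest prefix already in the trie:
  "fmmfaafz" → 8 new (f, m, m, f, a, a, f, z)
  "fmuumfuzfu" → prefix "fm" already present; 8 new (u, u, m, f, u, z, f, u)
  "fmfaauufm" → prefix "fm" already present; 7 new (f, a, a, u, u, f, m)
  "fmfaafmzmu" → prefix "fmfaa" already present; 5 new (f, m, z, m, u)
  "fmfaaaaf" → prefix "fmfaa" already present; 3 new (a, a, f)
  "fmmm" → prefix "fmm" already present; 1 new (m)
  "fmfaaau" → prefix "fmfaaa" already present; 1 new (u)
Total nodes = 8 + 8 + 7 + 5 + 3 + 1 + 1 = 33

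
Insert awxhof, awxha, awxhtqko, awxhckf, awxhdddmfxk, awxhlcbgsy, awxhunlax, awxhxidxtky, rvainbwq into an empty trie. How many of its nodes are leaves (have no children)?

A leaf is a node with no children — equivalently, the end of a word that is not a proper prefix of any other stored word.
Those words: "awxha", "awxhckf", "awxhdddmfxk", "awxhlcbgsy", "awxhof", "awxhtqko", "awxhunlax", "awxhxidxtky", "rvainbwq"
Leaf count: 9

9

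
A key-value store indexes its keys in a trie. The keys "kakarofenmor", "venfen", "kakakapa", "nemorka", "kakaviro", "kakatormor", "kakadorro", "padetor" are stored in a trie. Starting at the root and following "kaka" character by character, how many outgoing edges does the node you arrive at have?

5

Follow the path "kaka" to its node, then look at its outgoing edges.
Characters that immediately follow "kaka" among the stored strings: {d, k, r, t, v}.
That node has 5 child edges.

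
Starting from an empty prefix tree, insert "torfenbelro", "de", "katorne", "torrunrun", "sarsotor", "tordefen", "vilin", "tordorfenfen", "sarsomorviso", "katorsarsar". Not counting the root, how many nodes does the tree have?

65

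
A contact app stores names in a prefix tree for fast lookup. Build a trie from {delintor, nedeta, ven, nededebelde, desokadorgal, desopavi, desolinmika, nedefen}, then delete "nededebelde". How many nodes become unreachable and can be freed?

Walk "nededebelde" from the leaf back toward the root, removing each node that no remaining word uses.
The suffix "debelde" (7 nodes) is used only by "nededebelde"; the node for "nede" still has the child "t", so pruning stops there.
Nodes removed: 7

7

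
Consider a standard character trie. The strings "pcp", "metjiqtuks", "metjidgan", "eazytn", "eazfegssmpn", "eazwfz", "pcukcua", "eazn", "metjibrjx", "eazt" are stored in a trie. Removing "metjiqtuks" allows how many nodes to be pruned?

After clearing the end-marker at "metjiqtuks", prune upward until reaching a node still needed by another word.
The suffix "qtuks" (5 nodes) is used only by "metjiqtuks"; the node for "metji" still has the child "d", so pruning stops there.
Nodes removed: 5

5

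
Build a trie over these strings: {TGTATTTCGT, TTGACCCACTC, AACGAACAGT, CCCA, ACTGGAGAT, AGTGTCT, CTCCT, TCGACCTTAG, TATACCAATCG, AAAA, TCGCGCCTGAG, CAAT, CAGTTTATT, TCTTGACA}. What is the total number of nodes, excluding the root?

97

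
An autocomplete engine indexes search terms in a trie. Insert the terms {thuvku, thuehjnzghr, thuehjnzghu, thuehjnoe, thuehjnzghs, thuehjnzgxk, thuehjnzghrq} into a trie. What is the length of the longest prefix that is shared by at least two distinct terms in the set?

11

Look for the deepest trie node that still has at least two words in its subtree.
e.g. "thuehjnzghr" and "thuehjnzghrq" share the prefix "thuehjnzghr" of length 11; no pair shares a longer one.
Longest shared-prefix length: 11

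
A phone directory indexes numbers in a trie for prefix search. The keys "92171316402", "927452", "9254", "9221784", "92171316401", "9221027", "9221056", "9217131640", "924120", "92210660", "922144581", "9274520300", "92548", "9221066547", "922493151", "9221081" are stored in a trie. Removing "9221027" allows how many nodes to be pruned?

A node on "9221027"'s path can go only if nothing else ends at it or branches off below it.
The suffix "27" (2 nodes) is used only by "9221027"; the node for "92210" still has the child "5", so pruning stops there.
Nodes removed: 2

2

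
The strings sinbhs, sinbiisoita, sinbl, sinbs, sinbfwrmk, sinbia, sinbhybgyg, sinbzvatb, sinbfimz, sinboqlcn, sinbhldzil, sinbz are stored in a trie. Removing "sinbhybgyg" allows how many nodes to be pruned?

After clearing the end-marker at "sinbhybgyg", prune upward until reaching a node still needed by another word.
The suffix "ybgyg" (5 nodes) is used only by "sinbhybgyg"; the node for "sinbh" still has the child "s", so pruning stops there.
Nodes removed: 5

5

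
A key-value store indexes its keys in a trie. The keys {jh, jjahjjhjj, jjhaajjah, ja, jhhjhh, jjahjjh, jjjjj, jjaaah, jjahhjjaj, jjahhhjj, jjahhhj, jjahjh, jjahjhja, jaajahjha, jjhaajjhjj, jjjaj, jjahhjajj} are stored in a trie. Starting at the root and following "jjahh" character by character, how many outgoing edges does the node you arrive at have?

2

The children of the "jjahh" node are the distinct next characters among strings starting with "jjahh".
Characters that immediately follow "jjahh" among the stored strings: {h, j}.
That node has 2 child edges.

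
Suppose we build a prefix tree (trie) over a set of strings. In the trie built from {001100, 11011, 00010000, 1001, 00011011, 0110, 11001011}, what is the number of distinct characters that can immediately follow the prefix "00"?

Follow the path "00" to its node, then look at its outgoing edges.
Distinct next characters after "00": 0, 1.
That node has 2 child edges.

2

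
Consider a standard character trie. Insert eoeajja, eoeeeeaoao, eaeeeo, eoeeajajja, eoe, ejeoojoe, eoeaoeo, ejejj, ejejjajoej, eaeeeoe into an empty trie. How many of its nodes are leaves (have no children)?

A leaf is a node with no children — equivalently, the end of a word that is not a proper prefix of any other stored word.
Those words: "eaeeeoe", "ejejjajoej", "ejeoojoe", "eoeajja", "eoeaoeo", "eoeeajajja", "eoeeeeaoao"
Leaf count: 7

7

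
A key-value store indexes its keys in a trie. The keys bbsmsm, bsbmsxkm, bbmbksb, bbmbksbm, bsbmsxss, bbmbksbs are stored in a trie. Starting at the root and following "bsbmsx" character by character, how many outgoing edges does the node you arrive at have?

2

Walk "bsbmsx" from the root, arriving at one node.
Characters that immediately follow "bsbmsx" among the stored strings: {k, s}.
That node has 2 child edges.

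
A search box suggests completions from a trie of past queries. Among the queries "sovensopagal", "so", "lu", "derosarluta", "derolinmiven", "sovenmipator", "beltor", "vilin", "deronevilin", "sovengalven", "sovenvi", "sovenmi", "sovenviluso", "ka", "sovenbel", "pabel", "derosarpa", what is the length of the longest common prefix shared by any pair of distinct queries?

7

Equivalently: take the maximum, over all pairs, of their longest common prefix length.
e.g. "derosarluta" and "derosarpa" share the prefix "derosar" of length 7; no pair shares a longer one.
Longest shared-prefix length: 7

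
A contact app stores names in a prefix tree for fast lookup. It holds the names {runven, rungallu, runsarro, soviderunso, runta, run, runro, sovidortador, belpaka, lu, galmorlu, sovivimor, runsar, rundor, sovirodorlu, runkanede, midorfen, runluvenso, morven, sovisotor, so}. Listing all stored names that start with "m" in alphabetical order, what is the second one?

DFS of the "m" subtree visits, in order: "midorfen", "morven"
Position 2: morven

morven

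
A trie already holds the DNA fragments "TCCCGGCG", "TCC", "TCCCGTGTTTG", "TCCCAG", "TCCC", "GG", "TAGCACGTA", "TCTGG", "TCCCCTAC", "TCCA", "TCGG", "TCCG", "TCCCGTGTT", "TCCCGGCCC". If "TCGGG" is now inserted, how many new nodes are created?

"TCGG" is already a path in the trie; the remaining "G" must be added.
So 5 − 4 = 1 new nodes.

1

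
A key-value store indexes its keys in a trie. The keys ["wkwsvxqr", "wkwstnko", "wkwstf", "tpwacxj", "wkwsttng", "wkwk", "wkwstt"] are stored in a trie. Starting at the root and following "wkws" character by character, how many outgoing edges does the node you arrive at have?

2

Follow the path "wkws" to its node, then look at its outgoing edges.
Characters that immediately follow "wkws" among the stored strings: {t, v}.
That node has 2 child edges.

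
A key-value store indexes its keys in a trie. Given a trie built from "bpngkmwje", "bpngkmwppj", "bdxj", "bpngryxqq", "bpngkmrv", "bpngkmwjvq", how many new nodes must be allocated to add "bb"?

The longest prefix of "bb" already in the trie is "b" (length 1).
New nodes needed: |"bb"| − 1 = 2 − 1 = 1.

1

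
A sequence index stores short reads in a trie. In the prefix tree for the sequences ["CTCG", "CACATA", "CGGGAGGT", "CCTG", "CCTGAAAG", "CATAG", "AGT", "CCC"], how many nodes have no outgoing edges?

Leaves are exactly the stored words that no other stored word extends.
Those words: "AGT", "CACATA", "CATAG", "CCC", "CCTGAAAG", "CGGGAGGT", "CTCG"
Leaf count: 7

7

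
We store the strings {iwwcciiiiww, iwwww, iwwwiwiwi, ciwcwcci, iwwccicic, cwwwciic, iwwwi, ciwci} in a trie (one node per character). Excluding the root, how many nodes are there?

Insert word by word; a character creates a node only if that edge doesn't already exist:
  "iwwcciiiiww" → 11 new (i, w, w, c, c, i, i, i, i, w, w)
  "iwwww" → prefix "iww" already present; 2 new (w, w)
  "iwwwiwiwi" → prefix "iwww" already present; 5 new (i, w, i, w, i)
  "ciwcwcci" → 8 new (c, i, w, c, w, c, c, i)
  "iwwccicic" → prefix "iwwcci" already present; 3 new (c, i, c)
  "cwwwciic" → prefix "c" already present; 7 new (w, w, w, c, i, i, c)
  "iwwwi" → prefix "iwwwi" already present; 0 new (none)
  "ciwci" → prefix "ciwc" already present; 1 new (i)
Total nodes = 11 + 2 + 5 + 8 + 3 + 7 + 0 + 1 = 37

37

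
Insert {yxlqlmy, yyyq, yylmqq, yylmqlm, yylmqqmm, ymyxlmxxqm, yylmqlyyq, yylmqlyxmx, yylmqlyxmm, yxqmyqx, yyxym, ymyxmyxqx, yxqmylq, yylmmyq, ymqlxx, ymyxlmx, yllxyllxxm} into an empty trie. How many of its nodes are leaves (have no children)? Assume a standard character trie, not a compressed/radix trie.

15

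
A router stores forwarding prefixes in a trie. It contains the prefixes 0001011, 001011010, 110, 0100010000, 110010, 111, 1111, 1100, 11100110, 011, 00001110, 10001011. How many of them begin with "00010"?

Traverse to the node for "00010", then collect every word in that subtree.
Words under "00010": 0001011
Count: 1

1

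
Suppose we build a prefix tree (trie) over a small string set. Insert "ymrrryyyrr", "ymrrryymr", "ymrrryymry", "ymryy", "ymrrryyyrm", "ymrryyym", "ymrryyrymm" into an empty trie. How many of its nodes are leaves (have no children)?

6

A leaf is a node with no children — equivalently, the end of a word that is not a proper prefix of any other stored word.
Those words: "ymrrryymry", "ymrrryyyrm", "ymrrryyyrr", "ymrryyrymm", "ymrryyym", "ymryy"
Leaf count: 6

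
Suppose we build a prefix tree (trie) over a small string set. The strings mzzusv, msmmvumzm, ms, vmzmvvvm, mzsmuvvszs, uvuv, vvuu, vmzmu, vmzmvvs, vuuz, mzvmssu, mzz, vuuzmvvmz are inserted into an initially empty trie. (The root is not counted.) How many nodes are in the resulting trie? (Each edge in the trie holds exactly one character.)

Insert word by word; a character creates a node only if that edge doesn't already exist:
  "mzzusv" → 6 new (m, z, z, u, s, v)
  "msmmvumzm" → prefix "m" already present; 8 new (s, m, m, v, u, m, z, m)
  "ms" → prefix "ms" already present; 0 new (none)
  "vmzmvvvm" → 8 new (v, m, z, m, v, v, v, m)
  "mzsmuvvszs" → prefix "mz" already present; 8 new (s, m, u, v, v, s, z, s)
  "uvuv" → 4 new (u, v, u, v)
  "vvuu" → prefix "v" already present; 3 new (v, u, u)
  "vmzmu" → prefix "vmzm" already present; 1 new (u)
  "vmzmvvs" → prefix "vmzmvv" already present; 1 new (s)
  "vuuz" → prefix "v" already present; 3 new (u, u, z)
  "mzvmssu" → prefix "mz" already present; 5 new (v, m, s, s, u)
  "mzz" → prefix "mzz" already present; 0 new (none)
  "vuuzmvvmz" → prefix "vuuz" already present; 5 new (m, v, v, m, z)
Total nodes = 6 + 8 + 0 + 8 + 8 + 4 + 3 + 1 + 1 + 3 + 5 + 0 + 5 = 52

52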